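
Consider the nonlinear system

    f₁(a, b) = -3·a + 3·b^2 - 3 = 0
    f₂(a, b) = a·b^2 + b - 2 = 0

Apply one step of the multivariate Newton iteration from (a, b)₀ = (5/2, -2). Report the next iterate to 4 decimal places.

(1.7200, -1.6800)

At (5/2, -2): F = (1.5000, 6.0000).
Jacobian J = [[-3, 6·b], [b^2, 2·a·b + 1]].
At the point, J = [[-3.0000, -12.0000], [4.0000, -9.0000]] (det J = 75.0000).
Solving J·Δ = −F gives Δ = (-0.7800, 0.3200).
Then the next iterate is (a, b)₁ = (1.7200, -1.6800).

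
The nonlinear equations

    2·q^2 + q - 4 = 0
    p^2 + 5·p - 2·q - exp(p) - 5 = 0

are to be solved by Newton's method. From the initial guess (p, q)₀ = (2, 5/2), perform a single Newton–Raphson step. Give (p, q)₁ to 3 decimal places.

At (2, 5/2): F = (11.000, -3.38906).
Jacobian J = [[0, 4·q + 1], [2·p - exp(p) + 5, -2]].
At the point, J = [[0.000, 11.000], [1.61094, -2.000]] (det J = -17.72038).
Solving J·Δ = −F gives Δ = (0.862, -1.000).
Then the next iterate is (p, q)₁ = (2.862, 1.500).

(2.862, 1.500)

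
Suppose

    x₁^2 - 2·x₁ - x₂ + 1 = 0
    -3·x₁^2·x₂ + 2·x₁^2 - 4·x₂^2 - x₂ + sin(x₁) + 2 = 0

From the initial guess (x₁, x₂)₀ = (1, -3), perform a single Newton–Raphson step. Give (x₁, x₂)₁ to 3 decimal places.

(-0.812, 0.000)

At (1, -3): F = (3.000, -19.15853).
Jacobian J = [[2·x₁ - 2, -1], [-6·x₁·x₂ + 4·x₁ + cos(x₁), -3·x₁^2 - 8·x₂ - 1]].
At the point, J = [[0.000, -1.000], [22.54030, 20.000]] (det J = 22.54030).
Solving J·Δ = −F gives Δ = (-1.812, 3.000).
Then the next iterate is (x₁, x₂)₁ = (-0.812, 0.000).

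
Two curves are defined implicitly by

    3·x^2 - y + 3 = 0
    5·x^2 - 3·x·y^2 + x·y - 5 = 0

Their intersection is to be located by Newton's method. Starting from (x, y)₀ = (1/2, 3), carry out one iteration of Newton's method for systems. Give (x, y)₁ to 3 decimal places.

(0.003, 2.258)

At (1/2, 3): F = (0.750, -15.750).
Jacobian J = [[6·x, -1], [10·x - 3·y^2 + y, -6·x·y + x]].
At the point, J = [[3.000, -1.000], [-19.000, -8.500]] (det J = -44.500).
Solving J·Δ = −F gives Δ = (-0.497, -0.742).
Then the next iterate is (x, y)₁ = (0.003, 2.258).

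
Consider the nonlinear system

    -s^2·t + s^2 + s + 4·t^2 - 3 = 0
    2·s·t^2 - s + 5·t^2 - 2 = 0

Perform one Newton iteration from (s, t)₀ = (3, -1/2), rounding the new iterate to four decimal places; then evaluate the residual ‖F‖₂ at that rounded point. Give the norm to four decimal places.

3.0907

At (3, -1/2): F = (14.5000, -2.2500).
Jacobian J = [[-2·s·t + 2·s + 1, -s^2 + 8·t], [2·t^2 - 1, 4·s·t + 10·t]].
At the point, J = [[10.0000, -13.0000], [-0.5000, -11.0000]] (det J = -116.5000).
Solving J·Δ = −F gives Δ = (-1.6202, -0.1309).
Then the next iterate is (s, t)₁ = (1.3798, -0.6309).
Re-evaluating at (1.3798, -0.6309): F = (3.076925, -0.291209), so ‖F‖₂ = 3.0907.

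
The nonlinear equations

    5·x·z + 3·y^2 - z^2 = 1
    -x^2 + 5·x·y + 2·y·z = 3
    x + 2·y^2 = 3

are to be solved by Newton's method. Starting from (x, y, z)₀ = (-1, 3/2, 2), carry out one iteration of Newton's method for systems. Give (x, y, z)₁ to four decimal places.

At (-1, 3/2, 2): F = (-8.2500, -5.5000, 0.5000).
Jacobian J = [[5·z, 6·y, 5·x - 2·z], [-2·x + 5·y, 5·x + 2·z, 2·y], [1, 4·y, 0]].
At the point, J = [[10.0000, 9.0000, -9.0000], [9.5000, -1.0000, 3.0000], [1.0000, 6.0000, 0.0000]] (det J = -675.0000).
Solving J·Δ = −F gives Δ = (0.6733, -0.1956, -0.3641).
Then the next iterate is (x, y, z)₁ = (-0.3267, 1.3044, 1.6359).

(-0.3267, 1.3044, 1.6359)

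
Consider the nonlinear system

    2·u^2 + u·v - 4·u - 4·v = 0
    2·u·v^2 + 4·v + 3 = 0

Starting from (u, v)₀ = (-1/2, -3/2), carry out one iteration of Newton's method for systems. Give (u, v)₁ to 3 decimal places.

At (-1/2, -3/2): F = (9.250, -5.250).
Jacobian J = [[4·u + v - 4, u - 4], [2·v^2, 4·u·v + 4]].
At the point, J = [[-7.500, -4.500], [4.500, 7.000]] (det J = -32.250).
Solving J·Δ = −F gives Δ = (1.275, -0.070).
Then the next iterate is (u, v)₁ = (0.775, -1.570).

(0.775, -1.570)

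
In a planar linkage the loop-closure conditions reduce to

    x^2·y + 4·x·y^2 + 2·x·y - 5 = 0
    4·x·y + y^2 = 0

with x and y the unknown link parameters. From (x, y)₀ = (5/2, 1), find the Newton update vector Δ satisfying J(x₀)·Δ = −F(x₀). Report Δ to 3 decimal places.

At (5/2, 1): F = (16.250, 11.000).
Jacobian J = [[2·x·y + 4·y^2 + 2·y, x^2 + 8·x·y + 2·x], [4·y, 4·x + 2·y]].
At the point, J = [[11.000, 31.250], [4.000, 12.000]] (det J = 7.000).
Solving J·Δ = −F gives Δ = (21.250, -8.000).

(21.250, -8.000)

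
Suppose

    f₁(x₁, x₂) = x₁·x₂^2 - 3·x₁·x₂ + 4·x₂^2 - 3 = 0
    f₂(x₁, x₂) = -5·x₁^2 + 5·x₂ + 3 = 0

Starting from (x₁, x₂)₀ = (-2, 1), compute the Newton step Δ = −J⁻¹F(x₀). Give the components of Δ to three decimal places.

(0.690, -0.362)

At (-2, 1): F = (5.000, -12.000).
Jacobian J = [[x₂^2 - 3·x₂, 2·x₁·x₂ - 3·x₁ + 8·x₂], [-10·x₁, 5]].
At the point, J = [[-2.000, 10.000], [20.000, 5.000]] (det J = -210.000).
Solving J·Δ = −F gives Δ = (0.690, -0.362).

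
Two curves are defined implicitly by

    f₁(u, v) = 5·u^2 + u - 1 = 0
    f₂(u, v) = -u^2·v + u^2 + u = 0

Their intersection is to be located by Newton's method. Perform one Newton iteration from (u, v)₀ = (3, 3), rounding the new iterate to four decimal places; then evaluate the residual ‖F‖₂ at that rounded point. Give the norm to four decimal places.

At (3, 3): F = (47.0000, -15.0000).
Jacobian J = [[10·u + 1, 0], [-2·u·v + 2·u + 1, -u^2]].
At the point, J = [[31.0000, 0.0000], [-11.0000, -9.0000]] (det J = -279.0000).
Solving J·Δ = −F gives Δ = (-1.5161, 0.1864).
Then the next iterate is (u, v)₁ = (1.4839, 3.1864).
Re-evaluating at (1.4839, 3.1864): F = (11.493696, -3.330464), so ‖F‖₂ = 11.9665.

11.9665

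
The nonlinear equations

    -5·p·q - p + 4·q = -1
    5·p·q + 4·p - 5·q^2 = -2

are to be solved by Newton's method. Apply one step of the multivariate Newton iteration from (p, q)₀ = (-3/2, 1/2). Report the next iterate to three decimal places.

At (-3/2, 1/2): F = (8.250, -9.000).
Jacobian J = [[-5·q - 1, -5·p + 4], [5·q + 4, 5·p - 10·q]].
At the point, J = [[-3.500, 11.500], [6.500, -12.500]] (det J = -31.000).
Solving J·Δ = −F gives Δ = (0.012, -0.714).
Then the next iterate is (p, q)₁ = (-1.488, -0.214).

(-1.488, -0.214)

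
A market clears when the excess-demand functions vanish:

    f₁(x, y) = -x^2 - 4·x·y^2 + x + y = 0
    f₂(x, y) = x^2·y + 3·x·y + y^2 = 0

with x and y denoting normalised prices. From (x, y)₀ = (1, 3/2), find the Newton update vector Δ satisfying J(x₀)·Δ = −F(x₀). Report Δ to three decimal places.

At (1, 3/2): F = (-7.500, 8.250).
Jacobian J = [[-2·x - 4·y^2 + 1, -8·x·y + 1], [2·x·y + 3·y, x^2 + 3·x + 2·y]].
At the point, J = [[-10.000, -11.000], [7.500, 7.000]] (det J = 12.500).
Solving J·Δ = −F gives Δ = (-3.060, 2.100).

(-3.060, 2.100)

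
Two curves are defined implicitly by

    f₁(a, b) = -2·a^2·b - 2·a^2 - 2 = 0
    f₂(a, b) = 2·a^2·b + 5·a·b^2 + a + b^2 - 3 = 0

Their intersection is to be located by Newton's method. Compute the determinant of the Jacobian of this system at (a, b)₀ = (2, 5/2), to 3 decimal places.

-1346.000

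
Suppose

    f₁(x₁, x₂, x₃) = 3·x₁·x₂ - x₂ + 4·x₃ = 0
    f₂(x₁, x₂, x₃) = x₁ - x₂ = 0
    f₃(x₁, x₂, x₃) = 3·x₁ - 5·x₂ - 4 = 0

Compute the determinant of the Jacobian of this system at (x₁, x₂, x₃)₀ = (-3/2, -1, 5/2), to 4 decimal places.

-8.0000

J = [[3·x₂, 3·x₁ - 1, 4], [1, -1, 0], [3, -5, 0]].
At the point, J = [[-3.0000, -5.5000, 4.0000], [1.0000, -1.0000, 0.0000], [3.0000, -5.0000, 0.0000]].
det J = -8.0000.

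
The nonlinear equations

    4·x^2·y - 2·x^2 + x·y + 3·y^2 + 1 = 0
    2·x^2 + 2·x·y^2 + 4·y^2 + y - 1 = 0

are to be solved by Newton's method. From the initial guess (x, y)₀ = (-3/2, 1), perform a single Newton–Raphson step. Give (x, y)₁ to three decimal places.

(-0.135, 0.987)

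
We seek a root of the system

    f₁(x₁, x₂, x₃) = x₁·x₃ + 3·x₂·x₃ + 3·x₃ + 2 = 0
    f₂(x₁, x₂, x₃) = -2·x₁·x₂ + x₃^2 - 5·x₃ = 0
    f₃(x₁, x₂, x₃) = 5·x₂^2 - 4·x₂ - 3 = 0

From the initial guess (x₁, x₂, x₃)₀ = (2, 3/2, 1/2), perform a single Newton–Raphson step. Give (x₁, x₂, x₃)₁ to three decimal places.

At (2, 3/2, 1/2): F = (6.750, -8.250, 2.250).
Jacobian J = [[x₃, 3·x₃, x₁ + 3·x₂ + 3], [-2·x₂, -2·x₁, 2·x₃ - 5], [0, 10·x₂ - 4, 0]].
At the point, J = [[0.500, 1.500, 9.500], [-3.000, -4.000, -4.000], [0.000, 11.000, 0.000]] (det J = -291.500).
Solving J·Δ = −F gives Δ = (-1.692, -0.205, -0.589).
Then the next iterate is (x₁, x₂, x₃)₁ = (0.308, 1.295, -0.089).

(0.308, 1.295, -0.089)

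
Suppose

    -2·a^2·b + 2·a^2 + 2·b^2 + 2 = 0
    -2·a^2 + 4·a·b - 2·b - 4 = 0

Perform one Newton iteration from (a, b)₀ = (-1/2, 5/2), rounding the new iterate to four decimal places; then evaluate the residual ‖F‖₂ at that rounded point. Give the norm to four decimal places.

At (-1/2, 5/2): F = (13.7500, -14.5000).
Jacobian J = [[-4·a·b + 4·a, -2·a^2 + 4·b], [-4·a + 4·b, 4·a - 2]].
At the point, J = [[3.0000, 9.5000], [12.0000, -4.0000]] (det J = -126.0000).
Solving J·Δ = −F gives Δ = (0.6567, -1.6548).
Then the next iterate is (a, b)₁ = (0.1567, 0.8452).
Re-evaluating at (0.1567, 0.8452): F = (3.436328, -5.209738), so ‖F‖₂ = 6.2410.

6.2410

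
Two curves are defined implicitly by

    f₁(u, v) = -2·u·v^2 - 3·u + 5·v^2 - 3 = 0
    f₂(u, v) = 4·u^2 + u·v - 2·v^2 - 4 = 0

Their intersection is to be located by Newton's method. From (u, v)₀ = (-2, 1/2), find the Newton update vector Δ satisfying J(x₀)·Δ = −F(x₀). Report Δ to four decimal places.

At (-2, 1/2): F = (5.2500, 10.5000).
Jacobian J = [[-2·v^2 - 3, -4·u·v + 10·v], [8·u + v, u - 4·v]].
At the point, J = [[-3.5000, 9.0000], [-15.5000, -4.0000]] (det J = 153.5000).
Solving J·Δ = −F gives Δ = (0.7524, -0.2907).

(0.7524, -0.2907)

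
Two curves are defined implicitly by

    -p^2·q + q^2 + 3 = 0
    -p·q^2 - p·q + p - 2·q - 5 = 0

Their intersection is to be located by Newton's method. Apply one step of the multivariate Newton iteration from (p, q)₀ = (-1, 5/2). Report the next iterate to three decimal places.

At (-1, 5/2): F = (6.750, -2.250).
Jacobian J = [[-2·p·q, -p^2 + 2·q], [-q^2 - q + 1, -2·p·q - p - 2]].
At the point, J = [[5.000, 4.000], [-7.750, 4.000]] (det J = 51.000).
Solving J·Δ = −F gives Δ = (-0.706, -0.805).
Then the next iterate is (p, q)₁ = (-1.706, 1.695).

(-1.706, 1.695)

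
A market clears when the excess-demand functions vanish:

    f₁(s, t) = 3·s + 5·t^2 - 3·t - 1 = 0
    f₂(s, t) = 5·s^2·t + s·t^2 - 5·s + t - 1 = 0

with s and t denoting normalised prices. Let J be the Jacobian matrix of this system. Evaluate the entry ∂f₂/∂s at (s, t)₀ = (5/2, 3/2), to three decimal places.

∂f₂/∂s = 10·s·t + t^2 - 5.
At (5/2, 3/2) this is 34.750.

34.750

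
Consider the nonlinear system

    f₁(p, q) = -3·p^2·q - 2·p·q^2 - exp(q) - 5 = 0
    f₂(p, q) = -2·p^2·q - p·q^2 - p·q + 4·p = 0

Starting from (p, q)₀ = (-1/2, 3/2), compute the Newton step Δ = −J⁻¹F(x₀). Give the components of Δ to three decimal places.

At (-1/2, 3/2): F = (-8.35669, -0.875).
Jacobian J = [[-6·p·q - 2·q^2, -3·p^2 - 4·p·q - exp(q)], [-4·p·q - q^2 - q + 4, -2·p^2 - 2·p·q - p]].
At the point, J = [[0.000, -2.23169], [3.250, 1.500]] (det J = 7.25299).
Solving J·Δ = −F gives Δ = (1.997, -3.745).

(1.997, -3.745)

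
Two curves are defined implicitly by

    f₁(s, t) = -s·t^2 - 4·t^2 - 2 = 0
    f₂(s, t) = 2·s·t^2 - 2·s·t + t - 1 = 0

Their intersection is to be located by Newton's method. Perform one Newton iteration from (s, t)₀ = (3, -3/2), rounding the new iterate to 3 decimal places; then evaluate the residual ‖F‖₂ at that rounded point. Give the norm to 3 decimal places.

6.949

At (3, -3/2): F = (-17.750, 20.000).
Jacobian J = [[-t^2, -2·s·t - 8·t], [2·t^2 - 2·t, 4·s·t - 2·s + 1]].
At the point, J = [[-2.250, 21.000], [7.500, -23.000]] (det J = -105.750).
Solving J·Δ = −F gives Δ = (-0.111, 0.833).
Then the next iterate is (s, t)₁ = (2.889, -0.667).
Re-evaluating at (2.889, -0.667): F = (-5.06484, 4.75749), so ‖F‖₂ = 6.949.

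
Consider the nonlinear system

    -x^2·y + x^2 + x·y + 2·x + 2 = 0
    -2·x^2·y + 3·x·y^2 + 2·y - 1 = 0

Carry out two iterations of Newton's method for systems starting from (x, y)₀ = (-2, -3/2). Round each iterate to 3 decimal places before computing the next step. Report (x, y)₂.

At (-2, -3/2): F = (11.000, -5.500).
Jacobian J = [[-2·x·y + 2·x + y + 2, -x^2 + x], [-4·x·y + 3·y^2, -2·x^2 + 6·x·y + 2]].
At the point, J = [[-9.500, -6.000], [-5.250, 12.000]] (det J = -145.500).
Solving J·Δ = −F gives Δ = (0.680, 0.756).
Then the next iterate is (x, y)₁ = (-1.320, -0.744).
Round to (-1.320, -0.744) and repeat: F = (3.38083, -2.08731), J = [[-3.34816, -3.06240], [-2.26771, 4.40768]].
Δ = (0.392, 0.675), so (x, y)₂ = (-0.928, -0.069).

(-0.928, -0.069)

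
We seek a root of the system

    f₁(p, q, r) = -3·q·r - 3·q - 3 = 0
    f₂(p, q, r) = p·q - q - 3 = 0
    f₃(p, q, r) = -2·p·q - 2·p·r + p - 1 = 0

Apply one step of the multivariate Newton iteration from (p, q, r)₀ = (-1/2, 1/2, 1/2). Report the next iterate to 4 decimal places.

(0.1000, -1.8000, 3.9000)

At (-1/2, 1/2, 1/2): F = (-5.2500, -3.7500, -0.5000).
Jacobian J = [[0, -3·r - 3, -3·q], [q, p - 1, 0], [-2·q - 2·r + 1, -2·p, -2·p]].
At the point, J = [[0.0000, -4.5000, -1.5000], [0.5000, -1.5000, 0.0000], [-1.0000, 1.0000, 1.0000]] (det J = 3.7500).
Solving J·Δ = −F gives Δ = (0.6000, -2.3000, 3.4000).
Then the next iterate is (p, q, r)₁ = (0.1000, -1.8000, 3.9000).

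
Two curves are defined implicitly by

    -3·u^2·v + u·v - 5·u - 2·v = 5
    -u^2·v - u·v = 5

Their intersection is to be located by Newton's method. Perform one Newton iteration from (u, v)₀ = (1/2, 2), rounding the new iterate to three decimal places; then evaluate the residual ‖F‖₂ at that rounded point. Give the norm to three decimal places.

At (1/2, 2): F = (-12.000, -6.500).
Jacobian J = [[-6·u·v + v - 5, -3·u^2 + u - 2], [-2·u·v - v, -u^2 - u]].
At the point, J = [[-9.000, -2.250], [-4.000, -0.750]] (det J = -2.250).
Solving J·Δ = −F gives Δ = (-2.500, 4.667).
Then the next iterate is (u, v)₁ = (-2.000, 6.667).
Re-evaluating at (-2.000, 6.667): F = (-101.672, -18.334), so ‖F‖₂ = 103.312.

103.312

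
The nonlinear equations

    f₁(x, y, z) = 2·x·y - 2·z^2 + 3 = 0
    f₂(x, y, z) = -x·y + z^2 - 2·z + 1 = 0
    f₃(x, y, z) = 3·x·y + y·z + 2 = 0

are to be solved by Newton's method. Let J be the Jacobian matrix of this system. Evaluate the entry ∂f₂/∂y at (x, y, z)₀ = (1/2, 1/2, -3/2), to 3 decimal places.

-0.500

∂f₂/∂y = -x.
At (1/2, 1/2, -3/2) this is -0.500.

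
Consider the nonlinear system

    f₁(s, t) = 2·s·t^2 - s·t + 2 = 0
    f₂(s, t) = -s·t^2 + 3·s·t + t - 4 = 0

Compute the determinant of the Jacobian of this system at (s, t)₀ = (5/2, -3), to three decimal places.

J = [[2·t^2 - t, 4·s·t - s], [-t^2 + 3·t, -2·s·t + 3·s + 1]].
At the point, J = [[21.000, -32.500], [-18.000, 23.500]].
det J = -91.500.

-91.500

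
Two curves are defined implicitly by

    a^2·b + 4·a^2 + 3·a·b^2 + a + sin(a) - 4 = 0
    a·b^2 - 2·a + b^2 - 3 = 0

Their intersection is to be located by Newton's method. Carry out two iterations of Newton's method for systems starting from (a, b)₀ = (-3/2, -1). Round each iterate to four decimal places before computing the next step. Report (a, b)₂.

At (-3/2, -1): F = (-4.247495, -0.5000).
Jacobian J = [[2·a·b + 8·a + 3·b^2 + cos(a) + 1, a^2 + 6·a·b], [b^2 - 2, 2·a·b + 2·b]].
At the point, J = [[-4.929263, 11.2500], [-1.0000, 1.0000]] (det J = 6.320737).
Solving J·Δ = −F gives Δ = (-0.2179, 0.2821).
Then the next iterate is (a, b)₁ = (-1.7179, -0.7179).
Round to (-1.7179, -0.7179) and repeat: F = (0.322853, 0.065808), J = [[-8.877072, 10.350863], [-1.484620, 1.030761]].
Δ = (0.0560, 0.0169), so (a, b)₂ = (-1.6619, -0.7010).

(-1.6619, -0.7010)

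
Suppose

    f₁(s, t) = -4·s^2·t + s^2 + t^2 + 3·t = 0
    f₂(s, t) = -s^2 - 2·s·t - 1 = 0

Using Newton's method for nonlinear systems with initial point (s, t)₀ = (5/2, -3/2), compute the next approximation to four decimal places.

(1.6056, -1.0922)

At (5/2, -3/2): F = (41.5000, 0.2500).
Jacobian J = [[-8·s·t + 2·s, -4·s^2 + 2·t + 3], [-2·s - 2·t, -2·s]].
At the point, J = [[35.0000, -25.0000], [-2.0000, -5.0000]] (det J = -225.0000).
Solving J·Δ = −F gives Δ = (-0.8944, 0.4078).
Then the next iterate is (s, t)₁ = (1.6056, -1.0922).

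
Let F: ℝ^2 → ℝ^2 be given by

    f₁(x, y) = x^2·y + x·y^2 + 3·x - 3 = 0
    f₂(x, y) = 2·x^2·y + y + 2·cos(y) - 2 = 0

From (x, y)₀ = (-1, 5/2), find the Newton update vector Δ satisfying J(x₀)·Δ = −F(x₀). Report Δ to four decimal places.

(-0.0615, -2.5029)

At (-1, 5/2): F = (-9.7500, 3.897713).
Jacobian J = [[2·x·y + y^2 + 3, x^2 + 2·x·y], [4·x·y, 2·x^2 - 2·sin(y) + 1]].
At the point, J = [[4.2500, -4.0000], [-10.0000, 1.803056]] (det J = -32.337013).
Solving J·Δ = −F gives Δ = (-0.0615, -2.5029).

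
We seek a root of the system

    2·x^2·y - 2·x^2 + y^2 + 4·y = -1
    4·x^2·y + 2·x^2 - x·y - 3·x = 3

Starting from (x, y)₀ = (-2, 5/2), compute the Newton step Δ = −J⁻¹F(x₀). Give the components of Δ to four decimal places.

(0.6136, -1.2875)

At (-2, 5/2): F = (29.2500, 56.0000).
Jacobian J = [[4·x·y - 4·x, 2·x^2 + 2·y + 4], [8·x·y + 4·x - y - 3, 4·x^2 - x]].
At the point, J = [[-12.0000, 17.0000], [-53.5000, 18.0000]] (det J = 693.5000).
Solving J·Δ = −F gives Δ = (0.6136, -1.2875).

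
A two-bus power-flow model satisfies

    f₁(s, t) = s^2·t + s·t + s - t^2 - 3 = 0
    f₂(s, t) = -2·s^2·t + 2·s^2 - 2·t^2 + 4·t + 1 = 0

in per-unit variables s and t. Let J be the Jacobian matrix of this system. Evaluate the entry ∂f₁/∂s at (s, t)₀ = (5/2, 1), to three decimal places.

7.000

∂f₁/∂s = 2·s·t + t + 1.
At (5/2, 1) this is 7.000.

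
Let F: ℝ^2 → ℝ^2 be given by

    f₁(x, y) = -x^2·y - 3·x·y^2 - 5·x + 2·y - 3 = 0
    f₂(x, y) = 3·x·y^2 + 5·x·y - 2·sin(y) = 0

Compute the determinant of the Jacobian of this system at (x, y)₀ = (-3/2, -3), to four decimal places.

-553.6794

J = [[-2·x·y - 3·y^2 - 5, -x^2 - 6·x·y + 2], [3·y^2 + 5·y, 6·x·y + 5·x - 2·cos(y)]].
At the point, J = [[-41.0000, -27.2500], [12.0000, 21.479985]].
det J = -553.6794.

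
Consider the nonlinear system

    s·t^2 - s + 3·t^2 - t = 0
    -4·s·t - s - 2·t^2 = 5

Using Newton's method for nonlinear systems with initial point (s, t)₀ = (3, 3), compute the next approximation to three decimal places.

At (3, 3): F = (48.000, -62.000).
Jacobian J = [[t^2 - 1, 2·s·t + 6·t - 1], [-4·t - 1, -4·s - 4·t]].
At the point, J = [[8.000, 35.000], [-13.000, -24.000]] (det J = 263.000).
Solving J·Δ = −F gives Δ = (-3.871, -0.487).
Then the next iterate is (s, t)₁ = (-0.871, 2.513).

(-0.871, 2.513)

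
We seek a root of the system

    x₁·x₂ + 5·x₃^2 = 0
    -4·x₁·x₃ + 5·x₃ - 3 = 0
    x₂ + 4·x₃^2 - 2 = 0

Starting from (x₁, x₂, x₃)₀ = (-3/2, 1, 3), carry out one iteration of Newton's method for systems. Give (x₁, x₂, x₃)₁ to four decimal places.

At (-3/2, 1, 3): F = (43.5000, 30.0000, 35.0000).
Jacobian J = [[x₂, x₁, 10·x₃], [-4·x₃, 0, -4·x₁ + 5], [0, 1, 8·x₃]].
At the point, J = [[1.0000, -1.5000, 30.0000], [-12.0000, 0.0000, 11.0000], [0.0000, 1.0000, 24.0000]] (det J = -803.0000).
Solving J·Δ = −F gives Δ = (1.1507, 0.3275, -1.4720).
Then the next iterate is (x₁, x₂, x₃)₁ = (-0.3493, 1.3275, 1.5280).

(-0.3493, 1.3275, 1.5280)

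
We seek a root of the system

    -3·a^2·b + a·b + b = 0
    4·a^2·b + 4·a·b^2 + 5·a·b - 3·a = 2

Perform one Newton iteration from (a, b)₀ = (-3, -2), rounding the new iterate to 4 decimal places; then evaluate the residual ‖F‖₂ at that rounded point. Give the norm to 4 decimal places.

27.4212

At (-3, -2): F = (58.0000, -83.0000).
Jacobian J = [[-6·a·b + b, -3·a^2 + a + 1], [8·a·b + 4·b^2 + 5·b - 3, 4·a^2 + 8·a·b + 5·a]].
At the point, J = [[-38.0000, -29.0000], [51.0000, 69.0000]] (det J = -1143.0000).
Solving J·Δ = −F gives Δ = (1.3955, 0.1715).
Then the next iterate is (a, b)₁ = (-1.6045, -1.8285).
Re-evaluating at (-1.6045, -1.8285): F = (15.227311, -22.804688), so ‖F‖₂ = 27.4212.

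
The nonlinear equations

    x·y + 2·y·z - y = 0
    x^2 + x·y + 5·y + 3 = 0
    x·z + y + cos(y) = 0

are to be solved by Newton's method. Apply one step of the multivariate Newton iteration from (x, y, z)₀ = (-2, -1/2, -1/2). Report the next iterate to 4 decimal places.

(-0.6411, -0.2950, 0.0007)

At (-2, -1/2, -1/2): F = (2.0000, 5.5000, 1.377583).
Jacobian J = [[y, x + 2·z - 1, 2·y], [2·x + y, x + 5, 0], [z, -sin(y) + 1, x]].
At the point, J = [[-0.5000, -4.0000, -1.0000], [-4.5000, 3.0000, 0.0000], [-0.5000, 1.479426, -2.0000]] (det J = 44.157415).
Solving J·Δ = −F gives Δ = (1.3589, 0.2050, 0.5007).
Then the next iterate is (x, y, z)₁ = (-0.6411, -0.2950, 0.0007).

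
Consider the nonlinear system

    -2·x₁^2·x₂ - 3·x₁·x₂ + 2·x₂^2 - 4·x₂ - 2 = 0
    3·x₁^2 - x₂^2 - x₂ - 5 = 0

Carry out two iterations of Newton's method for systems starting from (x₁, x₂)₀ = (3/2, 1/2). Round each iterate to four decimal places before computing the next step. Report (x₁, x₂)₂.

(1.2719, -0.1766)

At (3/2, 1/2): F = (-8.0000, 1.0000).
Jacobian J = [[-4·x₁·x₂ - 3·x₂, -2·x₁^2 - 3·x₁ + 4·x₂ - 4], [6·x₁, -2·x₂ - 1]].
At the point, J = [[-4.5000, -11.0000], [9.0000, -2.0000]] (det J = 108.0000).
Solving J·Δ = −F gives Δ = (-0.2500, -0.6250).
Then the next iterate is (x₁, x₂)₁ = (1.2500, -0.1250).
Round to (1.2500, -0.1250) and repeat: F = (-0.609375, -0.203125), J = [[1.0000, -11.3750], [7.5000, -0.7500]].
Δ = (0.0219, -0.0516), so (x₁, x₂)₂ = (1.2719, -0.1766).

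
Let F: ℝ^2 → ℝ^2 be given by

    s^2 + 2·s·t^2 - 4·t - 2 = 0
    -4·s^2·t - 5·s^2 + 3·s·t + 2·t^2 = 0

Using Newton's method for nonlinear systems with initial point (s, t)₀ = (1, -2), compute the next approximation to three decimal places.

(0.167, -1.444)

At (1, -2): F = (15.000, 5.000).
Jacobian J = [[2·s + 2·t^2, 4·s·t - 4], [-8·s·t - 10·s + 3·t, -4·s^2 + 3·s + 4·t]].
At the point, J = [[10.000, -12.000], [0.000, -9.000]] (det J = -90.000).
Solving J·Δ = −F gives Δ = (-0.833, 0.556).
Then the next iterate is (s, t)₁ = (0.167, -1.444).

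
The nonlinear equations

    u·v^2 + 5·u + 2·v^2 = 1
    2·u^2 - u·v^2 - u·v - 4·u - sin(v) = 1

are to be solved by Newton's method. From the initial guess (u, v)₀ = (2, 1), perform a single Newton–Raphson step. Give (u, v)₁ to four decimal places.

At (2, 1): F = (13.0000, -5.841471).
Jacobian J = [[v^2 + 5, 2·u·v + 4·v], [4·u - v^2 - v - 4, -2·u·v - u - cos(v)]].
At the point, J = [[6.0000, 8.0000], [2.0000, -6.540302]] (det J = -55.241814).
Solving J·Δ = −F gives Δ = (-0.6932, -1.1051).
Then the next iterate is (u, v)₁ = (1.3068, -0.1051).

(1.3068, -0.1051)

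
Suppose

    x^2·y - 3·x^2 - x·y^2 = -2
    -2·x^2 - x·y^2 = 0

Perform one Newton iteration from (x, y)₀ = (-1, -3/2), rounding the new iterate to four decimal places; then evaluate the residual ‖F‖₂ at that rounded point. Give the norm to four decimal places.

0.0320

At (-1, -3/2): F = (-0.2500, 0.2500).
Jacobian J = [[2·x·y - 6·x - y^2, x^2 - 2·x·y], [-4·x - y^2, -2·x·y]].
At the point, J = [[6.7500, -2.0000], [1.7500, -3.0000]] (det J = -16.7500).
Solving J·Δ = −F gives Δ = (0.0746, 0.1269).
Then the next iterate is (x, y)₁ = (-0.9254, -1.3731).
Re-evaluating at (-0.9254, -1.3731): F = (-0.000218, 0.032022), so ‖F‖₂ = 0.0320.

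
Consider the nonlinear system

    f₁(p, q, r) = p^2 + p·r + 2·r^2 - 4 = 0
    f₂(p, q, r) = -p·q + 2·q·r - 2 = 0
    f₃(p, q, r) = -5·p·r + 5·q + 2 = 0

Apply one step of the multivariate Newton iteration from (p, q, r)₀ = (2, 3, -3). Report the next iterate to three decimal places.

(0.140, 1.208, -1.986)

At (2, 3, -3): F = (12.000, -26.000, 47.000).
Jacobian J = [[2·p + r, 0, p + 4·r], [-q, -p + 2·r, 2·q], [-5·r, 5, -5·p]].
At the point, J = [[1.000, 0.000, -10.000], [-3.000, -8.000, 6.000], [15.000, 5.000, -10.000]] (det J = -1000.000).
Solving J·Δ = −F gives Δ = (-1.860, -1.792, 1.014).
Then the next iterate is (p, q, r)₁ = (0.140, 1.208, -1.986).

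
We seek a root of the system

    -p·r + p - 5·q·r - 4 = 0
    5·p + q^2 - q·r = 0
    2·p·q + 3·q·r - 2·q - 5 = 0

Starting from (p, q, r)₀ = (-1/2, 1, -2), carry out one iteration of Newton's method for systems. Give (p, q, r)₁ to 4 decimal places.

At (-1/2, 1, -2): F = (4.5000, 0.5000, -14.0000).
Jacobian J = [[-r + 1, -5·r, -p - 5·q], [5, 2·q - r, -q], [2·q, 2·p + 3·r - 2, 3·q]].
At the point, J = [[3.0000, 10.0000, -4.5000], [5.0000, 4.0000, -1.0000], [2.0000, -9.0000, 3.0000]] (det J = 77.5000).
Solving J·Δ = −F gives Δ = (1.2032, -2.6516, -4.0903).
Then the next iterate is (p, q, r)₁ = (0.7032, -1.6516, -6.0903).

(0.7032, -1.6516, -6.0903)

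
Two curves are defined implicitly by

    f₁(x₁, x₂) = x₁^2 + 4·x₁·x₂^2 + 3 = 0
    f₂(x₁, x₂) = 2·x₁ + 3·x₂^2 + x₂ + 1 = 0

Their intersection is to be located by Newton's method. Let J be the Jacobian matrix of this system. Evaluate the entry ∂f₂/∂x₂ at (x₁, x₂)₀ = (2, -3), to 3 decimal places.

∂f₂/∂x₂ = 6·x₂ + 1.
At (2, -3) this is -17.000.

-17.000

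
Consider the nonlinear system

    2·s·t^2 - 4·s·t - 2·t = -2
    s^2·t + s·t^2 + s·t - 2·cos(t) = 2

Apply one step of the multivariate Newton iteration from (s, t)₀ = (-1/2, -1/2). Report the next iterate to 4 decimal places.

At (-1/2, -1/2): F = (1.7500, -3.755165).
Jacobian J = [[2·t^2 - 4·t, 4·s·t - 4·s - 2], [2·s·t + t^2 + t, s^2 + 2·s·t + s + 2·sin(t)]].
At the point, J = [[2.5000, 1.0000], [0.2500, -0.708851]] (det J = -2.022128).
Solving J·Δ = −F gives Δ = (1.2436, -4.8589).
Then the next iterate is (s, t)₁ = (0.7436, -5.3589).

(0.7436, -5.3589)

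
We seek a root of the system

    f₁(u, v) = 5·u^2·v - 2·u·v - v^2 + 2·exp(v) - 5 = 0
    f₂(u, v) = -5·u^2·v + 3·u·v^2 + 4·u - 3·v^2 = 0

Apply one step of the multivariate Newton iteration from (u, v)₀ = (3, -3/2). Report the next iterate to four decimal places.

(2.4041, -0.5512)

At (3, -3/2): F = (-65.303740, 93.0000).
Jacobian J = [[10·u·v - 2·v, 5·u^2 - 2·u - 2·v + 2·exp(v)], [-10·u·v + 3·v^2 + 4, -5·u^2 + 6·u·v - 6·v]].
At the point, J = [[-42.0000, 42.446260], [55.7500, -63.0000]] (det J = 279.620987).
Solving J·Δ = −F gives Δ = (-0.5959, 0.9488).
Then the next iterate is (u, v)₁ = (2.4041, -0.5512).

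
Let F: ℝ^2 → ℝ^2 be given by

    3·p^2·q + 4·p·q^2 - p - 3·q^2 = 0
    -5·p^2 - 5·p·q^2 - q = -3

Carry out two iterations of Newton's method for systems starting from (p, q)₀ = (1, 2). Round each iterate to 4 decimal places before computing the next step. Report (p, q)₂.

(1.1692, -0.0422)

At (1, 2): F = (9.0000, -24.0000).
Jacobian J = [[6·p·q + 4·q^2 - 1, 3·p^2 + 8·p·q - 6·q], [-10·p - 5·q^2, -10·p·q - 1]].
At the point, J = [[27.0000, 7.0000], [-30.0000, -21.0000]] (det J = -357.0000).
Solving J·Δ = −F gives Δ = (-0.0588, -1.0588).
Then the next iterate is (p, q)₁ = (0.9412, 0.9412).
Round to (0.9412, 0.9412) and repeat: F = (2.237611, -6.539332), J = [[7.858574, 4.097232], [-13.841287, -9.858574]].
Δ = (0.2280, -0.9834), so (p, q)₂ = (1.1692, -0.0422).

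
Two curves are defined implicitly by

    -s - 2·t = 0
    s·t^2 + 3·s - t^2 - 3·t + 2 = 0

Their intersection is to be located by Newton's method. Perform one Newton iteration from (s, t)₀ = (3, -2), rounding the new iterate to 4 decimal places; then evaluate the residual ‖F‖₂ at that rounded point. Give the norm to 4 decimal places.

At (3, -2): F = (1.0000, 25.0000).
Jacobian J = [[-1, -2], [t^2 + 3, 2·s·t - 2·t - 3]].
At the point, J = [[-1.0000, -2.0000], [7.0000, -11.0000]] (det J = 25.0000).
Solving J·Δ = −F gives Δ = (-1.5600, 1.2800).
Then the next iterate is (s, t)₁ = (1.4400, -0.7200).
Re-evaluating at (1.4400, -0.7200): F = (0.0000, 8.708096), so ‖F‖₂ = 8.7081.

8.7081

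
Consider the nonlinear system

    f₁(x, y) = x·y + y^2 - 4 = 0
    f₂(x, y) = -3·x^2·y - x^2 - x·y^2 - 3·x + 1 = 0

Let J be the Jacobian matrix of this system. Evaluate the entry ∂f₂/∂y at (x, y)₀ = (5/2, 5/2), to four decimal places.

∂f₂/∂y = -3·x^2 - 2·x·y.
At (5/2, 5/2) this is -31.2500.

-31.2500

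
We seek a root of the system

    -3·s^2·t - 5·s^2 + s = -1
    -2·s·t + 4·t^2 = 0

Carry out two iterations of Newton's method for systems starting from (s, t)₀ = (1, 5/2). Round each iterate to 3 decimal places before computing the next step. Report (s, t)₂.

(0.549, 0.710)

At (1, 5/2): F = (-10.500, 20.000).
Jacobian J = [[-6·s·t - 10·s + 1, -3·s^2], [-2·t, -2·s + 8·t]].
At the point, J = [[-24.000, -3.000], [-5.000, 18.000]] (det J = -447.000).
Solving J·Δ = −F gives Δ = (-0.289, -1.191).
Then the next iterate is (s, t)₁ = (0.711, 1.309).
Round to (0.711, 1.309) and repeat: F = (-2.80179, 4.99253), J = [[-11.69419, -1.51656], [-2.618, 9.050]].
Δ = (-0.162, -0.599), so (s, t)₂ = (0.549, 0.710).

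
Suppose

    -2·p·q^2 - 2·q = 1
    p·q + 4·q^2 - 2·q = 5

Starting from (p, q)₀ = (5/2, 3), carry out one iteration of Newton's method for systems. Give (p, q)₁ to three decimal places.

At (5/2, 3): F = (-52.000, 32.500).
Jacobian J = [[-2·q^2, -4·p·q - 2], [q, p + 8·q - 2]].
At the point, J = [[-18.000, -32.000], [3.000, 24.500]] (det J = -345.000).
Solving J·Δ = −F gives Δ = (-0.678, -1.243).
Then the next iterate is (p, q)₁ = (1.822, 1.757).

(1.822, 1.757)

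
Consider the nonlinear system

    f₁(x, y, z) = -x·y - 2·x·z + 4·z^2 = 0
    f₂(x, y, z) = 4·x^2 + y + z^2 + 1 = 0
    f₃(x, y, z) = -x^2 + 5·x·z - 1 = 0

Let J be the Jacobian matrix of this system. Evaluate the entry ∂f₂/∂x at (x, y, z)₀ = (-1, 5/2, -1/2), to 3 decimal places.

∂f₂/∂x = 8·x.
At (-1, 5/2, -1/2) this is -8.000.

-8.000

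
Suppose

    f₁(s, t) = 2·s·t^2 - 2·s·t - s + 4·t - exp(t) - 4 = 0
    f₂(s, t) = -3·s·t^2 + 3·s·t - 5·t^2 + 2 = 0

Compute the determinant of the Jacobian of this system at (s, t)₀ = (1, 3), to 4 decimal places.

J = [[2·t^2 - 2·t - 1, 4·s·t - 2·s - exp(t) + 4], [-3·t^2 + 3·t, -6·s·t + 3·s - 10·t]].
At the point, J = [[11.0000, -6.085537], [-18.0000, -45.0000]].
det J = -604.5397.

-604.5397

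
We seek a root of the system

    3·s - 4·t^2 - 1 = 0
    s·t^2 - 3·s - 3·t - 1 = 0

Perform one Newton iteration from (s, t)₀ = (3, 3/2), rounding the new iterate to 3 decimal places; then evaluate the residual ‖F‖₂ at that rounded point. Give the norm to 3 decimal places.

189.739

At (3, 3/2): F = (-1.000, -7.750).
Jacobian J = [[3, -8·t], [t^2 - 3, 2·s·t - 3]].
At the point, J = [[3.000, -12.000], [-0.750, 6.000]] (det J = 9.000).
Solving J·Δ = −F gives Δ = (11.000, 2.667).
Then the next iterate is (s, t)₁ = (14.000, 4.167).
Re-evaluating at (14.000, 4.167): F = (-28.45556, 187.59345), so ‖F‖₂ = 189.739.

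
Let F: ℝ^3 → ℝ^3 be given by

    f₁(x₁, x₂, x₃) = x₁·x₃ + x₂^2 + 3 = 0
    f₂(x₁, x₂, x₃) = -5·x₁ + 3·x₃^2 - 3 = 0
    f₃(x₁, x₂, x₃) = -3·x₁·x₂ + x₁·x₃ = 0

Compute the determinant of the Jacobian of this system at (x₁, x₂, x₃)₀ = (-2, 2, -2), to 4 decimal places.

J = [[x₃, 2·x₂, x₁], [-5, 0, 6·x₃], [-3·x₂ + x₃, -3·x₁, x₁]].
At the point, J = [[-2.0000, 4.0000, -2.0000], [-5.0000, 0.0000, -12.0000], [-8.0000, 6.0000, -2.0000]].
det J = 260.0000.

260.0000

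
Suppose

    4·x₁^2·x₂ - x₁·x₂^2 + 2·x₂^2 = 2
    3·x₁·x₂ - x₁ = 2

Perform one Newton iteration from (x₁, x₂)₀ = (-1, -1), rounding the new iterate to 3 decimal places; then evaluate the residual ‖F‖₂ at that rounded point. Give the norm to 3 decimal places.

At (-1, -1): F = (-3.000, 2.000).
Jacobian J = [[8·x₁·x₂ - x₂^2, 4·x₁^2 - 2·x₁·x₂ + 4·x₂], [3·x₂ - 1, 3·x₁]].
At the point, J = [[7.000, -2.000], [-4.000, -3.000]] (det J = -29.000).
Solving J·Δ = −F gives Δ = (0.448, 0.069).
Then the next iterate is (x₁, x₂)₁ = (-0.552, -0.931).
Re-evaluating at (-0.552, -0.931): F = (-0.92274, 0.09374), so ‖F‖₂ = 0.927.

0.927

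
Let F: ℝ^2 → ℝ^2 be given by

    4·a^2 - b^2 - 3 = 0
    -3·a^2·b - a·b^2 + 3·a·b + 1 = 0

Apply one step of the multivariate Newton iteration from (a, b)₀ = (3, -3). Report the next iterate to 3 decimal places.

(2.222, -3.889)

At (3, -3): F = (24.000, 28.000).
Jacobian J = [[8·a, -2·b], [-6·a·b - b^2 + 3·b, -3·a^2 - 2·a·b + 3·a]].
At the point, J = [[24.000, 6.000], [36.000, 0.000]] (det J = -216.000).
Solving J·Δ = −F gives Δ = (-0.778, -0.889).
Then the next iterate is (a, b)₁ = (2.222, -3.889).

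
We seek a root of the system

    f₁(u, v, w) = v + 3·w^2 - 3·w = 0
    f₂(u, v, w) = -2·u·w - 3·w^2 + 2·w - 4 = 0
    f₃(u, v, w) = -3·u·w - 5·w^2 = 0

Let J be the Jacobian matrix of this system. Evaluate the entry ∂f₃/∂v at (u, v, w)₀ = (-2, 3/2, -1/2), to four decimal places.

∂f₃/∂v = 0.
At (-2, 3/2, -1/2) this is 0.0000.

0.0000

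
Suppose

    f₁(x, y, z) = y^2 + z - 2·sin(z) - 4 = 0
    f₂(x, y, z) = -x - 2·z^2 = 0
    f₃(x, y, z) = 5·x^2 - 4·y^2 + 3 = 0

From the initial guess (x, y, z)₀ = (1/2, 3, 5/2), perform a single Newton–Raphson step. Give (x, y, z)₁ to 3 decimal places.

At (1/2, 3, 5/2): F = (6.30306, -13.000, -31.750).
Jacobian J = [[0, 2·y, -2·cos(z) + 1], [-1, 0, -4·z], [10·x, -8·y, 0]].
At the point, J = [[0.000, 6.000, 2.60229], [-1.000, 0.000, -10.000], [5.000, -24.000, 0.000]] (det J = -237.54511).
Solving J·Δ = −F gives Δ = (5.069, -0.267, -1.807).
Then the next iterate is (x, y, z)₁ = (5.569, 2.733, 0.693).

(5.569, 2.733, 0.693)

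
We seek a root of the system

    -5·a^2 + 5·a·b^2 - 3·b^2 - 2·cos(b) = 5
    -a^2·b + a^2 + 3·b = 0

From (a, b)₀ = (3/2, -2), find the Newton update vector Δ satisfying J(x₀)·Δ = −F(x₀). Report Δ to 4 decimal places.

At (3/2, -2): F = (2.582294, 0.7500).
Jacobian J = [[-10·a + 5·b^2, 10·a·b - 6·b + 2·sin(b)], [-2·a·b + 2·a, -a^2 + 3]].
At the point, J = [[5.0000, -19.818595], [9.0000, 0.7500]] (det J = 182.117354).
Solving J·Δ = −F gives Δ = (-0.0923, 0.1070).

(-0.0923, 0.1070)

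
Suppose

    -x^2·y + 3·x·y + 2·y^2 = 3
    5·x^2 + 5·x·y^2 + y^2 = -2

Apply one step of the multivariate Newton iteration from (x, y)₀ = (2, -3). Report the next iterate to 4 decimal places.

(0.6372, -2.5088)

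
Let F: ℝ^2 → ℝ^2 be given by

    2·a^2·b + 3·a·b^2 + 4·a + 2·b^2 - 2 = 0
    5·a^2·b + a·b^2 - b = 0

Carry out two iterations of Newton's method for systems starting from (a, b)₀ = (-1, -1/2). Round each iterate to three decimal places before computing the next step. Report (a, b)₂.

(0.538, -0.967)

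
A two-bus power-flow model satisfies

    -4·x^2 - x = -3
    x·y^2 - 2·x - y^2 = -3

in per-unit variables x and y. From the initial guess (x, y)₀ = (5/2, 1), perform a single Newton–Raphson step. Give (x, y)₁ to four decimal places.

At (5/2, 1): F = (-24.5000, -0.5000).
Jacobian J = [[-8·x - 1, 0], [y^2 - 2, 2·x·y - 2·y]].
At the point, J = [[-21.0000, 0.0000], [-1.0000, 3.0000]] (det J = -63.0000).
Solving J·Δ = −F gives Δ = (-1.1667, -0.2222).
Then the next iterate is (x, y)₁ = (1.3333, 0.7778).

(1.3333, 0.7778)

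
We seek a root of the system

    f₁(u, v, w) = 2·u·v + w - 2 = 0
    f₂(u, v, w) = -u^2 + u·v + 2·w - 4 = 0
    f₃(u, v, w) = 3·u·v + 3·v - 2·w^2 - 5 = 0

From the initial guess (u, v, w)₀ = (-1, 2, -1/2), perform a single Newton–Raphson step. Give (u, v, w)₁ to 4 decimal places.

(-1.2500, 0.0000, 3.0000)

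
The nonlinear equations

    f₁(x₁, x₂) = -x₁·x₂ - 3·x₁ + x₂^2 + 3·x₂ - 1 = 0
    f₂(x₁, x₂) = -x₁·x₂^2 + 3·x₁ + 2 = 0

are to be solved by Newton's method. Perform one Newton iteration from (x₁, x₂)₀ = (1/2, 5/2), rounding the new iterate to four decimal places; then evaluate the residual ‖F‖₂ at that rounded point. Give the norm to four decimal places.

2.4532

At (1/2, 5/2): F = (10.0000, 0.3750).
Jacobian J = [[-x₂ - 3, -x₁ + 2·x₂ + 3], [-x₂^2 + 3, -2·x₁·x₂]].
At the point, J = [[-5.5000, 7.5000], [-3.2500, -2.5000]] (det J = 38.1250).
Solving J·Δ = −F gives Δ = (0.7295, -0.7984).
Then the next iterate is (x₁, x₂)₁ = (1.2295, 1.7016).
Re-evaluating at (1.2295, 1.7016): F = (1.219625, 2.128553), so ‖F‖₂ = 2.4532.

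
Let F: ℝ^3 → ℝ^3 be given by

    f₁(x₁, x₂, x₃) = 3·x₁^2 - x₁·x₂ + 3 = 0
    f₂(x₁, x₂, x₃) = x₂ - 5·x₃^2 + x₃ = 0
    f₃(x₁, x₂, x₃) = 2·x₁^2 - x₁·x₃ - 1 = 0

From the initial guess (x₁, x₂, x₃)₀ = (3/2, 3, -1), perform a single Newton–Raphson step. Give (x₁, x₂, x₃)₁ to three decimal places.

(0.828, 3.813, -0.801)

At (3/2, 3, -1): F = (5.250, -3.000, 5.000).
Jacobian J = [[6·x₁ - x₂, -x₁, 0], [0, 1, -10·x₃ + 1], [4·x₁ - x₃, 0, -x₁]].
At the point, J = [[6.000, -1.500, 0.000], [0.000, 1.000, 11.000], [7.000, 0.000, -1.500]] (det J = -124.500).
Solving J·Δ = −F gives Δ = (-0.672, 0.813, 0.199).
Then the next iterate is (x₁, x₂, x₃)₁ = (0.828, 3.813, -0.801).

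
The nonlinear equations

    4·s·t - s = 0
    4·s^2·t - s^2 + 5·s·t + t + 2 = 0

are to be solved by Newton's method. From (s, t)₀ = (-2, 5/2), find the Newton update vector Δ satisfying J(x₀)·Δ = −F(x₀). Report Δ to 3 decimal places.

(-0.016, -2.268)

At (-2, 5/2): F = (-18.000, 15.500).
Jacobian J = [[4·t - 1, 4·s], [8·s·t - 2·s + 5·t, 4·s^2 + 5·s + 1]].
At the point, J = [[9.000, -8.000], [-23.500, 7.000]] (det J = -125.000).
Solving J·Δ = −F gives Δ = (-0.016, -2.268).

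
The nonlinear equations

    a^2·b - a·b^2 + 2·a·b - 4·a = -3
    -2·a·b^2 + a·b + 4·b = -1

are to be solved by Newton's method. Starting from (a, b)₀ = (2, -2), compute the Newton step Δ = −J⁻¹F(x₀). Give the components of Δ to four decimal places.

At (2, -2): F = (-29.0000, -27.0000).
Jacobian J = [[2·a·b - b^2 + 2·b - 4, a^2 - 2·a·b + 2·a], [-2·b^2 + b, -4·a·b + a + 4]].
At the point, J = [[-20.0000, 16.0000], [-10.0000, 22.0000]] (det J = -280.0000).
Solving J·Δ = −F gives Δ = (-0.7357, 0.8929).

(-0.7357, 0.8929)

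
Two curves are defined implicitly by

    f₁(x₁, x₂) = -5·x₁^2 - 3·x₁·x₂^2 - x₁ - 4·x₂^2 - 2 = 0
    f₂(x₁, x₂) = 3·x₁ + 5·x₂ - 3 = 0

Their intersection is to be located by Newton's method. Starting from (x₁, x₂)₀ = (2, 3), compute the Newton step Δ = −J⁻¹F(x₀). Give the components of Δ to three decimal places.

At (2, 3): F = (-114.000, 18.000).
Jacobian J = [[-10·x₁ - 3·x₂^2 - 1, -6·x₁·x₂ - 8·x₂], [3, 5]].
At the point, J = [[-48.000, -60.000], [3.000, 5.000]] (det J = -60.000).
Solving J·Δ = −F gives Δ = (8.500, -8.700).

(8.500, -8.700)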